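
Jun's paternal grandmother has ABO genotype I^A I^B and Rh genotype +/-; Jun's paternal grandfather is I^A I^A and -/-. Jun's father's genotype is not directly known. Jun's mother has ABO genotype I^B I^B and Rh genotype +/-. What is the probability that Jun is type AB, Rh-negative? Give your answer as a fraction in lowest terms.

Jun's father's ABO genotype from I^A I^B × I^A I^A: 1/2 I^A I^A, 1/2 I^A I^B.
Crossing each possibility with the mother I^B I^B and summing P(type AB): 1/2·1 + 1/2·1/2 = 3/4.
Similarly for Rh via the father's Rh distribution: P(Rh-) = 3/8.
Independent loci: 3/4 × 3/8 = 9/32.

9/32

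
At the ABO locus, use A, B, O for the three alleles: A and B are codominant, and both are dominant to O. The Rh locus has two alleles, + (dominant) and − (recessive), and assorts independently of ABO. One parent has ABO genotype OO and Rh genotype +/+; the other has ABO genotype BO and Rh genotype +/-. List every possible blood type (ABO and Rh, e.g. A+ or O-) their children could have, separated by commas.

Gametes from OO × BO give offspring ABO genotypes BO, OO, i.e. phenotypes O, B.
Rh cross +/+ × +/- → phenotypes Rh+.
Combining independently: O+, B+.

O+, B+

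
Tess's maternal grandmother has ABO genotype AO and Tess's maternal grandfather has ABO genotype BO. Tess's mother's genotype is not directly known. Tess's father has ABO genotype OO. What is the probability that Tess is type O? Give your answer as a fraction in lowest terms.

Tess's mother's ABO genotype from AO × BO: 1/4 AB, 1/4 AO, 1/4 BO, 1/4 OO.
Crossing each possibility with the father OO and summing P(type O): 1/4·0 + 1/4·1/2 + 1/4·1/2 + 1/4·1 = 1/2.

1/2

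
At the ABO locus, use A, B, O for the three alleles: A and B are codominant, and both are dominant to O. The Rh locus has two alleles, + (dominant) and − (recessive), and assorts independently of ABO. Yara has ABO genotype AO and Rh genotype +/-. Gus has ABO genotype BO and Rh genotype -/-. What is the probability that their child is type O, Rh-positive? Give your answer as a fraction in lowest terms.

ABO cross AO × BO → offspring phenotypes: 1/4 O, 1/4 A, 1/4 B, 1/4 AB.
Rh cross +/- × -/- → 1/2 Rh+, 1/2 Rh-.
Independent loci: P(type O, Rh-positive) = 1/4 × 1/2 = 1/8.

1/8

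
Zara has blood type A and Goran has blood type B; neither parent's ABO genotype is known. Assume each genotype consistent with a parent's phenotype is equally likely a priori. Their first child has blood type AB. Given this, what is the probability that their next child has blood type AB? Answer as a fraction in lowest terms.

25/36

Possible genotypes: Zara ∈ {AA, AO}; Goran ∈ {BB, BO}.
Weight each parental genotype pair by prior × P(type-AB child):
  AA × BB: posterior weight 4/9; P(next child type AB) = 1.
  AA × BO: posterior weight 2/9; P(next child type AB) = 1/2.
  AO × BB: posterior weight 2/9; P(next child type AB) = 1/2.
  AO × BO: posterior weight 1/9; P(next child type AB) = 1/4.
Weighted sum = 25/36.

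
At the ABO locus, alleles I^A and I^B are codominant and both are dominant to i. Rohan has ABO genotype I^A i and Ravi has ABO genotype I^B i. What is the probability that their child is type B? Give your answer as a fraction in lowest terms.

1/4

ABO cross I^A i × I^B i → offspring phenotypes: 1/4 O, 1/4 A, 1/4 B, 1/4 AB.
So P(type B) = 1/4.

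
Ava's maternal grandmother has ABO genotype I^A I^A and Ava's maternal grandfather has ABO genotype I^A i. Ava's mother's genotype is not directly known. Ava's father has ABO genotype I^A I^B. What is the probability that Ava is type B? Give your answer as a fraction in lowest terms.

Ava's mother's ABO genotype from I^A I^A × I^A i: 1/2 I^A I^A, 1/2 I^A i.
Crossing each possibility with the father I^A I^B and summing P(type B): 1/2·0 + 1/2·1/4 = 1/8.

1/8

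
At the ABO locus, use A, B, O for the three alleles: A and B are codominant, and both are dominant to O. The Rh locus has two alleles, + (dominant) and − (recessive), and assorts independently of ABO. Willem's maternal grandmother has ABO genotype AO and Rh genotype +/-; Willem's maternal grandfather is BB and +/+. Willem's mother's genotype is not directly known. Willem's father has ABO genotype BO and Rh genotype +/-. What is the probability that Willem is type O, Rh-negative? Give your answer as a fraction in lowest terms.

Willem's mother's ABO genotype from AO × BB: 1/2 AB, 1/2 BO.
Crossing each possibility with the father BO and summing P(type O): 1/2·0 + 1/2·1/4 = 1/8.
Similarly for Rh via the mother's Rh distribution: P(Rh-) = 1/8.
Independent loci: 1/8 × 1/8 = 1/64.

1/64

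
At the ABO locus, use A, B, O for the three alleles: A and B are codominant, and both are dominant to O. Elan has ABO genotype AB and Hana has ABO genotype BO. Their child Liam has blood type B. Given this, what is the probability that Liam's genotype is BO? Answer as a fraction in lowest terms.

Cross AB × BO → 1/4 AB, 1/4 AO, 1/4 BB, 1/4 BO.
Type-B genotypes among offspring: BB (1/4), BO (1/4); total 1/2.
P(BO | type B) = (1/4) / (1/2) = 1/2.

1/2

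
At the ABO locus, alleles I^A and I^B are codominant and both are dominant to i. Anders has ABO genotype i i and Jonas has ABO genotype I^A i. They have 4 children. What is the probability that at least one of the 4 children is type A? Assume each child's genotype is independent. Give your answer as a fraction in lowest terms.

15/16

ABO cross i i × I^A i → 1/2 O, 1/2 A.
So P(type A) = 1/2 per child.
P(none) = (1/2)^4 = 1/16; P(at least one) = 1 − 1/16 = 15/16.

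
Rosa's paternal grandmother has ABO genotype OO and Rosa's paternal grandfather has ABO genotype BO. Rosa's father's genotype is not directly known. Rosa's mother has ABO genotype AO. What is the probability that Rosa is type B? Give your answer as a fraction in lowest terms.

1/8

Rosa's father's ABO genotype from OO × BO: 1/2 BO, 1/2 OO.
Crossing each possibility with the mother AO and summing P(type B): 1/2·1/4 + 1/2·0 = 1/8.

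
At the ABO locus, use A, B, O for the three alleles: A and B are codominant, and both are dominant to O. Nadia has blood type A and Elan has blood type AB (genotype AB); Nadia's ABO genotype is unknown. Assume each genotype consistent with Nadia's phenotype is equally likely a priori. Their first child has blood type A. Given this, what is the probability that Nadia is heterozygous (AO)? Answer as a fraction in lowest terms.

1/2

Possible genotypes: Nadia ∈ {AA, AO}; Elan ∈ {AB}.
Weight each parental genotype pair by prior × P(type-A child):
  AA × AB: posterior weight 1/2.
  AO × AB: posterior weight 1/2.
Sum the posterior weight over pairs where Nadia is AO: 1/2.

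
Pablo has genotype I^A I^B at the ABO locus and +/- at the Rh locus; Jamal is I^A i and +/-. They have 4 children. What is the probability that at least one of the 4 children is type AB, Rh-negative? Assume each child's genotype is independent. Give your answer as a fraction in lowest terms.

14911/65536

ABO cross I^A I^B × I^A i → 1/2 A, 1/4 B, 1/4 AB.
Rh cross +/- × +/- → 3/4 Rh+, 1/4 Rh-; so P(type AB, Rh-negative) = 1/4 × 1/4 = 1/16 per child.
P(none) = (15/16)^4 = 50625/65536; P(at least one) = 1 − 50625/65536 = 14911/65536.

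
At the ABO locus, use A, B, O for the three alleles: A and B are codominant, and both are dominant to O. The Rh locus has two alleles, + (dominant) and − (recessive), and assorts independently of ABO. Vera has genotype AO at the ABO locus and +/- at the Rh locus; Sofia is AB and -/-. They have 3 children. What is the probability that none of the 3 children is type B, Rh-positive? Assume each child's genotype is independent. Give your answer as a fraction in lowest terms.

ABO cross AO × AB → 1/2 A, 1/4 B, 1/4 AB.
Rh cross +/- × -/- → 1/2 Rh+, 1/2 Rh-; so P(type B, Rh-positive) = 1/4 × 1/2 = 1/8 per child.
P(not type B, Rh-positive) = 7/8 for one child; (7/8)^3 = 343/512.

343/512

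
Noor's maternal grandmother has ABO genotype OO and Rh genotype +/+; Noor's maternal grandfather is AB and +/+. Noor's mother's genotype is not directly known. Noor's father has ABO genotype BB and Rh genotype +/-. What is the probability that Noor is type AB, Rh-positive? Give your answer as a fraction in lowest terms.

1/4

Noor's mother's ABO genotype from OO × AB: 1/2 AO, 1/2 BO.
Crossing each possibility with the father BB and summing P(type AB): 1/2·1/2 + 1/2·0 = 1/4.
Similarly for Rh via the mother's Rh distribution: P(Rh+) = 1.
Independent loci: 1/4 × 1 = 1/4.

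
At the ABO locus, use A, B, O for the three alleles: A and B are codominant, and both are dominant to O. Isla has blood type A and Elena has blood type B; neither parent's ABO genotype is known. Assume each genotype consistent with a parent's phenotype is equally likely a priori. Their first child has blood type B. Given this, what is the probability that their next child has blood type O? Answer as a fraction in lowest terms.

1/12

Possible genotypes: Isla ∈ {AA, AO}; Elena ∈ {BB, BO}.
Weight each parental genotype pair by prior × P(type-B child):
  AO × BB: posterior weight 2/3; P(next child type O) = 0.
  AO × BO: posterior weight 1/3; P(next child type O) = 1/4.
Weighted sum = 1/12.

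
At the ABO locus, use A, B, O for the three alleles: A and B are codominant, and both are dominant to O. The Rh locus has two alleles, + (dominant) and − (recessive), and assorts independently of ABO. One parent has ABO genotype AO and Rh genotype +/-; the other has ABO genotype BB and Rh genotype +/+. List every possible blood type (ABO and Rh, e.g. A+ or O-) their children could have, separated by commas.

Gametes from AO × BB give offspring ABO genotypes AB, BO, i.e. phenotypes B, AB.
Rh cross +/- × +/+ → phenotypes Rh+.
Combining independently: B+, AB+.

B+, AB+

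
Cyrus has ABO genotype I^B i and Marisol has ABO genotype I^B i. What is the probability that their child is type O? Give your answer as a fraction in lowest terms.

1/4

ABO cross I^B i × I^B i → offspring phenotypes: 1/4 O, 3/4 B.
So P(type O) = 1/4.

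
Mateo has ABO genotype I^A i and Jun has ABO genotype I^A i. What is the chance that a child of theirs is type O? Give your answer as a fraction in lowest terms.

ABO cross I^A i × I^A i → offspring phenotypes: 1/4 O, 3/4 A.
So P(type O) = 1/4.

1/4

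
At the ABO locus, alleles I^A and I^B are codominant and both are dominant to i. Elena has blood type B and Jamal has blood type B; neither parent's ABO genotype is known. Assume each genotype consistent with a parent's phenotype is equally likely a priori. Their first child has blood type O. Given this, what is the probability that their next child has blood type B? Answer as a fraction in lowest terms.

Possible genotypes: Elena ∈ {I^B I^B, I^B i}; Jamal ∈ {I^B I^B, I^B i}.
Weight each parental genotype pair by prior × P(type-O child):
  I^B i × I^B i: posterior weight 1; P(next child type B) = 3/4.
Weighted sum = 3/4.

3/4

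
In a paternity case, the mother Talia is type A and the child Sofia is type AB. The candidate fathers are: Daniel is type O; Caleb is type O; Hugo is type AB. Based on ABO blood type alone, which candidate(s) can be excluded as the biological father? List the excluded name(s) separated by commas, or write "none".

Daniel, Caleb

A candidate is excluded only if no genotype consistent with his phenotype could produce a type AB child with a type A mother.
Daniel (type O): no genotype consistent with that phenotype can produce a type-AB child with a type-A mother.
Caleb (type O): no genotype consistent with that phenotype can produce a type-AB child with a type-A mother.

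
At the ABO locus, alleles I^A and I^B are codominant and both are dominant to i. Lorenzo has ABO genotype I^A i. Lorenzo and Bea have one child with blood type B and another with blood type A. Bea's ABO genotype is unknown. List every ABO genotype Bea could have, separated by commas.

For each candidate genotype of Bea, check whether crossing it with I^A i can produce every observed child phenotype.
  I^A I^A → possible child types {A} ✗
  I^A I^B → possible child types {A, B, AB} ✓
  I^A i → possible child types {O, A} ✗
  I^B I^B → possible child types {B, AB} ✗
  I^B i → possible child types {O, A, B, AB} ✓
  i i → possible child types {O, A} ✗

I^A I^B, I^B i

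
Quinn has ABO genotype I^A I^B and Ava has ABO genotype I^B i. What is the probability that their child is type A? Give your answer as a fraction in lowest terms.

1/4

ABO cross I^A I^B × I^B i → offspring phenotypes: 1/4 A, 1/2 B, 1/4 AB.
So P(type A) = 1/4.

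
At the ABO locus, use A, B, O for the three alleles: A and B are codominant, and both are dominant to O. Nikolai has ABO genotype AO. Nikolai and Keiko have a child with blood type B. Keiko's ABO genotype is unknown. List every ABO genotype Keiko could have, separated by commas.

For each candidate genotype of Keiko, check whether crossing it with AO can produce every observed child phenotype.
  AA → possible child types {A} ✗
  AB → possible child types {A, B, AB} ✓
  AO → possible child types {O, A} ✗
  BB → possible child types {B, AB} ✓
  BO → possible child types {O, A, B, AB} ✓
  OO → possible child types {O, A} ✗

AB, BB, BO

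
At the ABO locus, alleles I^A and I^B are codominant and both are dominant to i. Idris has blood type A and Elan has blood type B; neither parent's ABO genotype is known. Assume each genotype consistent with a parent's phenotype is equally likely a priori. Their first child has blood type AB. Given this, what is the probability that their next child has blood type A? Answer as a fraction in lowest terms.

5/36

Possible genotypes: Idris ∈ {I^A I^A, I^A i}; Elan ∈ {I^B I^B, I^B i}.
Weight each parental genotype pair by prior × P(type-AB child):
  I^A I^A × I^B I^B: posterior weight 4/9; P(next child type A) = 0.
  I^A I^A × I^B i: posterior weight 2/9; P(next child type A) = 1/2.
  I^A i × I^B I^B: posterior weight 2/9; P(next child type A) = 0.
  I^A i × I^B i: posterior weight 1/9; P(next child type A) = 1/4.
Weighted sum = 5/36.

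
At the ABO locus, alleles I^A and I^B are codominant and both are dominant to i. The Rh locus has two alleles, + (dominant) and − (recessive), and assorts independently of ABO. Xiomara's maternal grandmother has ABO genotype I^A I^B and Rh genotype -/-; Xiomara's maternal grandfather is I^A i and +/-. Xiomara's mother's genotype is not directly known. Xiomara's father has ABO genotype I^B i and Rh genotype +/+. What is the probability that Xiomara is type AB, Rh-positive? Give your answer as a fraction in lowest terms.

Xiomara's mother's ABO genotype from I^A I^B × I^A i: 1/4 I^A I^A, 1/4 I^A I^B, 1/4 I^A i, 1/4 I^B i.
Crossing each possibility with the father I^B i and summing P(type AB): 1/4·1/2 + 1/4·1/4 + 1/4·1/4 + 1/4·0 = 1/4.
Similarly for Rh via the mother's Rh distribution: P(Rh+) = 1.
Independent loci: 1/4 × 1 = 1/4.

1/4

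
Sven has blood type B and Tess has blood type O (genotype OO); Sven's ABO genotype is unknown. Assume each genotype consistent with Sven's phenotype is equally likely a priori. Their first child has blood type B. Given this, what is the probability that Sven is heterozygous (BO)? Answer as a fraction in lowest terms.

1/3

Possible genotypes: Sven ∈ {BB, BO}; Tess ∈ {OO}.
Weight each parental genotype pair by prior × P(type-B child):
  BB × OO: posterior weight 2/3.
  BO × OO: posterior weight 1/3.
Sum the posterior weight over pairs where Sven is BO: 1/3.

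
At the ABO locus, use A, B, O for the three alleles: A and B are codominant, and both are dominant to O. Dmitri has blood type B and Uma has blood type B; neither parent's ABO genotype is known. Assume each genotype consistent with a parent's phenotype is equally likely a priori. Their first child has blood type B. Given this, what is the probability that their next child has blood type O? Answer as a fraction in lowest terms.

Possible genotypes: Dmitri ∈ {BB, BO}; Uma ∈ {BB, BO}.
Weight each parental genotype pair by prior × P(type-B child):
  BB × BB: posterior weight 4/15; P(next child type O) = 0.
  BB × BO: posterior weight 4/15; P(next child type O) = 0.
  BO × BB: posterior weight 4/15; P(next child type O) = 0.
  BO × BO: posterior weight 1/5; P(next child type O) = 1/4.
Weighted sum = 1/20.

1/20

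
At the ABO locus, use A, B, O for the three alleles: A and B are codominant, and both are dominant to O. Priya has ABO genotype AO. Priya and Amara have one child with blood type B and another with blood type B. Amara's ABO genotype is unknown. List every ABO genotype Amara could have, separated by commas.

For each candidate genotype of Amara, check whether crossing it with AO can produce every observed child phenotype.
  AA → possible child types {A} ✗
  AB → possible child types {A, B, AB} ✓
  AO → possible child types {O, A} ✗
  BB → possible child types {B, AB} ✓
  BO → possible child types {O, A, B, AB} ✓
  OO → possible child types {O, A} ✗

AB, BB, BO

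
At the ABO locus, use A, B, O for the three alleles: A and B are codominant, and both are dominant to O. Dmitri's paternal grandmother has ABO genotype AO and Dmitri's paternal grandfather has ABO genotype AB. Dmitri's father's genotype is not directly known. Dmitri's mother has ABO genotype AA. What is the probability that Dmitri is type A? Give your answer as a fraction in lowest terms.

Dmitri's father's ABO genotype from AO × AB: 1/4 AA, 1/4 AB, 1/4 AO, 1/4 BO.
Crossing each possibility with the mother AA and summing P(type A): 1/4·1 + 1/4·1/2 + 1/4·1 + 1/4·1/2 = 3/4.

3/4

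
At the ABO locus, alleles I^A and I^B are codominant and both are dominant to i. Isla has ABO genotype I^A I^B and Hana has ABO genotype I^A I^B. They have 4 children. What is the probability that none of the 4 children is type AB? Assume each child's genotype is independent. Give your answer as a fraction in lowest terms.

ABO cross I^A I^B × I^A I^B → 1/4 A, 1/4 B, 1/2 AB.
So P(type AB) = 1/2 per child.
P(not type AB) = 1/2 for one child; (1/2)^4 = 1/16.

1/16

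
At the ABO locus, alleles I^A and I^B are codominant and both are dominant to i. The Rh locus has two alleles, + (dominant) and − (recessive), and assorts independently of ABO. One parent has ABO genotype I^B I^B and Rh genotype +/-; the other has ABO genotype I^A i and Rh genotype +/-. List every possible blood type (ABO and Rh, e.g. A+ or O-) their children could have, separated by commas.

B+, B-, AB+, AB-

Gametes from I^B I^B × I^A i give offspring ABO genotypes I^A I^B, I^B i, i.e. phenotypes B, AB.
Rh cross +/- × +/- → phenotypes Rh+, Rh-.
Combining independently: B+, B-, AB+, AB-.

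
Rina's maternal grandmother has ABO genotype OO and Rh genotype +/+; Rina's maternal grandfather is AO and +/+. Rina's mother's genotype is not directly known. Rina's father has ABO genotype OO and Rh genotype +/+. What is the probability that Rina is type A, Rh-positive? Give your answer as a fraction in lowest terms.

1/4

Rina's mother's ABO genotype from OO × AO: 1/2 AO, 1/2 OO.
Crossing each possibility with the father OO and summing P(type A): 1/2·1/2 + 1/2·0 = 1/4.
Similarly for Rh via the mother's Rh distribution: P(Rh+) = 1.
Independent loci: 1/4 × 1 = 1/4.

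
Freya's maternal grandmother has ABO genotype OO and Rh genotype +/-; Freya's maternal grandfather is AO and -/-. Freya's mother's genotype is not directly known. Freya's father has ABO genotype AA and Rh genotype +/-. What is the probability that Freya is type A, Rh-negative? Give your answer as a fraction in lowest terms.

3/8

Freya's mother's ABO genotype from OO × AO: 1/2 AO, 1/2 OO.
Crossing each possibility with the father AA and summing P(type A): 1/2·1 + 1/2·1 = 1.
Similarly for Rh via the mother's Rh distribution: P(Rh-) = 3/8.
Independent loci: 1 × 3/8 = 3/8.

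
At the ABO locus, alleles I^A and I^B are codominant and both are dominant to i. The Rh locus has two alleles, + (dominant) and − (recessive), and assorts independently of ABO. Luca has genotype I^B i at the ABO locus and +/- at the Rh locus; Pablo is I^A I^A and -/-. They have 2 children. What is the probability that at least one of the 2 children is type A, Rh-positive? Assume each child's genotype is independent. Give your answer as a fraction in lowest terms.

7/16

ABO cross I^B i × I^A I^A → 1/2 A, 1/2 AB.
Rh cross +/- × -/- → 1/2 Rh+, 1/2 Rh-; so P(type A, Rh-positive) = 1/2 × 1/2 = 1/4 per child.
P(none) = (3/4)^2 = 9/16; P(at least one) = 1 − 9/16 = 7/16.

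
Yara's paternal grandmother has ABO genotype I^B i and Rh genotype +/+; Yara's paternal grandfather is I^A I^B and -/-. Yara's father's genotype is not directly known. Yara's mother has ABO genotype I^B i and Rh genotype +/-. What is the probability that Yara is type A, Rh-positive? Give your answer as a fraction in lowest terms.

3/32

Yara's father's ABO genotype from I^B i × I^A I^B: 1/4 I^A I^B, 1/4 I^A i, 1/4 I^B I^B, 1/4 I^B i.
Crossing each possibility with the mother I^B i and summing P(type A): 1/4·1/4 + 1/4·1/4 + 1/4·0 + 1/4·0 = 1/8.
Similarly for Rh via the father's Rh distribution: P(Rh+) = 3/4.
Independent loci: 1/8 × 3/4 = 3/32.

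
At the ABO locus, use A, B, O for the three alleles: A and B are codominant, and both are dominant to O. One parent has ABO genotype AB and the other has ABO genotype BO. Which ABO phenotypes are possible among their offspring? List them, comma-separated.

A, B, AB

Gametes from AB × BO give offspring ABO genotypes AB, AO, BB, BO, i.e. phenotypes A, B, AB.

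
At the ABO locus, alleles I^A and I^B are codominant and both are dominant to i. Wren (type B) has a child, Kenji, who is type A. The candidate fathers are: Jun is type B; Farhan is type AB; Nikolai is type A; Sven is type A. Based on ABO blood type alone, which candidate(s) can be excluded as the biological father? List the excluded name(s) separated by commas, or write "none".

A candidate is excluded only if no genotype consistent with his phenotype could produce a type A child with a type B mother.
Jun (type B): no genotype consistent with that phenotype can produce a type-A child with a type-B mother.

Jun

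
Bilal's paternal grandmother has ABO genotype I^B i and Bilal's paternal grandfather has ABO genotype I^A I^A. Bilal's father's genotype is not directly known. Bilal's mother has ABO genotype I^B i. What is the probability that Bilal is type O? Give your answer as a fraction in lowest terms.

Bilal's father's ABO genotype from I^B i × I^A I^A: 1/2 I^A I^B, 1/2 I^A i.
Crossing each possibility with the mother I^B i and summing P(type O): 1/2·0 + 1/2·1/4 = 1/8.

1/8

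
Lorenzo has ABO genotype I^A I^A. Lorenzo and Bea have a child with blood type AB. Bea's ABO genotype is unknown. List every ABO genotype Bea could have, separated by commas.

For each candidate genotype of Bea, check whether crossing it with I^A I^A can produce every observed child phenotype.
  I^A I^A → possible child types {A} ✗
  I^A I^B → possible child types {A, AB} ✓
  I^A i → possible child types {A} ✗
  I^B I^B → possible child types {AB} ✓
  I^B i → possible child types {A, AB} ✓
  i i → possible child types {A} ✗

I^A I^B, I^B I^B, I^B i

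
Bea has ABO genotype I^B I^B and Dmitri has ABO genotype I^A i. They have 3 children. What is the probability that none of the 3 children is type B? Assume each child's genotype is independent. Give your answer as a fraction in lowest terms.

ABO cross I^B I^B × I^A i → 1/2 B, 1/2 AB.
So P(type B) = 1/2 per child.
P(not type B) = 1/2 for one child; (1/2)^3 = 1/8.

1/8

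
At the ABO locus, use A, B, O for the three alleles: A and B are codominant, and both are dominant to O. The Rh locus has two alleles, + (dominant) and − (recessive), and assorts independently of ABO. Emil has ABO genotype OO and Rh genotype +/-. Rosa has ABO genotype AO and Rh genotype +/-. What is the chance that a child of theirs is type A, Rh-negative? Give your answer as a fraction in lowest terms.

1/8

ABO cross OO × AO → offspring phenotypes: 1/2 O, 1/2 A.
Rh cross +/- × +/- → 3/4 Rh+, 1/4 Rh-.
Independent loci: P(type A, Rh-negative) = 1/2 × 1/4 = 1/8.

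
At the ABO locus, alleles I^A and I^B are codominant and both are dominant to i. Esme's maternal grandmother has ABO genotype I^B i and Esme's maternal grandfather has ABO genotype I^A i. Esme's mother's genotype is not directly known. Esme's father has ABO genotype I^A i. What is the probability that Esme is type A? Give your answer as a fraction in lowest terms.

1/2

Esme's mother's ABO genotype from I^B i × I^A i: 1/4 I^A I^B, 1/4 I^A i, 1/4 I^B i, 1/4 i i.
Crossing each possibility with the father I^A i and summing P(type A): 1/4·1/2 + 1/4·3/4 + 1/4·1/4 + 1/4·1/2 = 1/2.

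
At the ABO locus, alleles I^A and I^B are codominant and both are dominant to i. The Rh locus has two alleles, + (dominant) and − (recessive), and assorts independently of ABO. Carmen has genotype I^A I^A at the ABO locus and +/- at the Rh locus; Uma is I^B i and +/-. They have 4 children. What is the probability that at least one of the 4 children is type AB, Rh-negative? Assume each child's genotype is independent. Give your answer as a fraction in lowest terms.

1695/4096

ABO cross I^A I^A × I^B i → 1/2 A, 1/2 AB.
Rh cross +/- × +/- → 3/4 Rh+, 1/4 Rh-; so P(type AB, Rh-negative) = 1/2 × 1/4 = 1/8 per child.
P(none) = (7/8)^4 = 2401/4096; P(at least one) = 1 − 2401/4096 = 1695/4096.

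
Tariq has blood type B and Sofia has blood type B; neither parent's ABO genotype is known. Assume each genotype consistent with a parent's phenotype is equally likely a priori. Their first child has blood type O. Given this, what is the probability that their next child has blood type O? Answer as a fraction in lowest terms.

1/4

Possible genotypes: Tariq ∈ {I^B I^B, I^B i}; Sofia ∈ {I^B I^B, I^B i}.
Weight each parental genotype pair by prior × P(type-O child):
  I^B i × I^B i: posterior weight 1; P(next child type O) = 1/4.
Weighted sum = 1/4.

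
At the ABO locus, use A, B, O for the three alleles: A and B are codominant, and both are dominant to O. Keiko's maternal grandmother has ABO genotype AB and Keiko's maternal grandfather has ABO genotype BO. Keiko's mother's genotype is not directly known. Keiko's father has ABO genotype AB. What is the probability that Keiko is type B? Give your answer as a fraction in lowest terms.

3/8

Keiko's mother's ABO genotype from AB × BO: 1/4 AB, 1/4 AO, 1/4 BB, 1/4 BO.
Crossing each possibility with the father AB and summing P(type B): 1/4·1/4 + 1/4·1/4 + 1/4·1/2 + 1/4·1/2 = 3/8.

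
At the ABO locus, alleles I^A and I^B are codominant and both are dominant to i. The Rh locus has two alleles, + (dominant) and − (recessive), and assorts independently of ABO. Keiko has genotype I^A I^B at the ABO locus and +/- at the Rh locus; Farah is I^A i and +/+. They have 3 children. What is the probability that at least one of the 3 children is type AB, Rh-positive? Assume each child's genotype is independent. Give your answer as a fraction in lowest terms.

ABO cross I^A I^B × I^A i → 1/2 A, 1/4 B, 1/4 AB.
Rh cross +/- × +/+ → 1 Rh+; so P(type AB, Rh-positive) = 1/4 × 1 = 1/4 per child.
P(none) = (3/4)^3 = 27/64; P(at least one) = 1 − 27/64 = 37/64.

37/64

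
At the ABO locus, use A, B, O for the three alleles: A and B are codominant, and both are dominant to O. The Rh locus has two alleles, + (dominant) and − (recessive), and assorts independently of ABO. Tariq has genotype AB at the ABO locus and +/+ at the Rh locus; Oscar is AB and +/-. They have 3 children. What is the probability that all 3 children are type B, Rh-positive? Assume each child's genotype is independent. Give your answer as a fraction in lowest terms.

1/64

ABO cross AB × AB → 1/4 A, 1/4 B, 1/2 AB.
Rh cross +/+ × +/- → 1 Rh+; so P(type B, Rh-positive) = 1/4 × 1 = 1/4 per child.
All 3 independent: (1/4)^3 = 1/64.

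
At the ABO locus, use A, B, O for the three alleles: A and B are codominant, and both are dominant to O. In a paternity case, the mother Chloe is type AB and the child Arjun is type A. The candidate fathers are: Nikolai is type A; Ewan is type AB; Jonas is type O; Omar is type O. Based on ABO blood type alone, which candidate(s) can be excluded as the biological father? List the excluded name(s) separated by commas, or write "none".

none

A candidate is excluded only if no genotype consistent with his phenotype could produce a type A child with a type AB mother.
Every candidate has at least one consistent genotype combination, so none can be excluded.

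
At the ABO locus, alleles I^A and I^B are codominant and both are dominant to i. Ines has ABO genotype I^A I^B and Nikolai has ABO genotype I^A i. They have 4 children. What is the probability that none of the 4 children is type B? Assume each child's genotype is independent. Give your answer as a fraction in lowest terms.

81/256

ABO cross I^A I^B × I^A i → 1/2 A, 1/4 B, 1/4 AB.
So P(type B) = 1/4 per child.
P(not type B) = 3/4 for one child; (3/4)^4 = 81/256.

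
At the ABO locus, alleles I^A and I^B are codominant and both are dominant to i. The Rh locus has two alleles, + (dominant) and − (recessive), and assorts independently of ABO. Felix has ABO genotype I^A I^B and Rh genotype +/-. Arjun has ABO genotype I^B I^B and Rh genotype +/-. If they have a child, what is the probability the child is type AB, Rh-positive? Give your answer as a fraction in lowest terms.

3/8

ABO cross I^A I^B × I^B I^B → offspring phenotypes: 1/2 B, 1/2 AB.
Rh cross +/- × +/- → 3/4 Rh+, 1/4 Rh-.
Independent loci: P(type AB, Rh-positive) = 1/2 × 3/4 = 3/8.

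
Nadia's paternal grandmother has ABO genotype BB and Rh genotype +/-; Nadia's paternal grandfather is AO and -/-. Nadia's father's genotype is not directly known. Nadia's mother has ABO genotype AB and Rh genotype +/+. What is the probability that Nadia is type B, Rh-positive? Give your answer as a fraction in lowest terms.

Nadia's father's ABO genotype from BB × AO: 1/2 AB, 1/2 BO.
Crossing each possibility with the mother AB and summing P(type B): 1/2·1/4 + 1/2·1/2 = 3/8.
Similarly for Rh via the father's Rh distribution: P(Rh+) = 1.
Independent loci: 3/8 × 1 = 3/8.

3/8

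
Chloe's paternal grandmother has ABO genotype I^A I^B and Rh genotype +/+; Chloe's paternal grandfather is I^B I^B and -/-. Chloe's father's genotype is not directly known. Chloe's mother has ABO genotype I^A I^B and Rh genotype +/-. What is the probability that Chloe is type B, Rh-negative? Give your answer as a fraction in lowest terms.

3/32

Chloe's father's ABO genotype from I^A I^B × I^B I^B: 1/2 I^A I^B, 1/2 I^B I^B.
Crossing each possibility with the mother I^A I^B and summing P(type B): 1/2·1/4 + 1/2·1/2 = 3/8.
Similarly for Rh via the father's Rh distribution: P(Rh-) = 1/4.
Independent loci: 3/8 × 1/4 = 3/32.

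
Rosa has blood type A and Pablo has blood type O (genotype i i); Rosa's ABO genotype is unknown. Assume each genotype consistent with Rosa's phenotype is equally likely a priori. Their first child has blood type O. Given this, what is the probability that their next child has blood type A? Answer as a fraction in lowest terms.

1/2

Possible genotypes: Rosa ∈ {I^A I^A, I^A i}; Pablo ∈ {i i}.
Weight each parental genotype pair by prior × P(type-O child):
  I^A i × i i: posterior weight 1; P(next child type A) = 1/2.
Weighted sum = 1/2.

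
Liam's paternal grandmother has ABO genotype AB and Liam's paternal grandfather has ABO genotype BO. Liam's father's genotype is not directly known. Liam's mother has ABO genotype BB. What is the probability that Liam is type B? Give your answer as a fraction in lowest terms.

3/4

Liam's father's ABO genotype from AB × BO: 1/4 AB, 1/4 AO, 1/4 BB, 1/4 BO.
Crossing each possibility with the mother BB and summing P(type B): 1/4·1/2 + 1/4·1/2 + 1/4·1 + 1/4·1 = 3/4.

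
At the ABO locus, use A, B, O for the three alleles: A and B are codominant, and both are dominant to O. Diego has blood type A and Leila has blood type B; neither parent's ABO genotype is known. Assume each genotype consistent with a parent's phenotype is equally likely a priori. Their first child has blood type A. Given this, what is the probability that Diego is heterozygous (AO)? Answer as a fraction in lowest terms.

Possible genotypes: Diego ∈ {AA, AO}; Leila ∈ {BB, BO}.
Weight each parental genotype pair by prior × P(type-A child):
  AA × BO: posterior weight 2/3.
  AO × BO: posterior weight 1/3.
Sum the posterior weight over pairs where Diego is AO: 1/3.

1/3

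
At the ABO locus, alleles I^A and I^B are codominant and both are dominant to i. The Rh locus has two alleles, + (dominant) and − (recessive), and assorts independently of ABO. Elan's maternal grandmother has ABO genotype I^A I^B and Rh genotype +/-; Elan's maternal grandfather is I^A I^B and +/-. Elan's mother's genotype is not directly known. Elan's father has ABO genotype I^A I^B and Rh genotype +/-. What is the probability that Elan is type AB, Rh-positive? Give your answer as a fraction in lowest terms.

Elan's mother's ABO genotype from I^A I^B × I^A I^B: 1/4 I^A I^A, 1/2 I^A I^B, 1/4 I^B I^B.
Crossing each possibility with the father I^A I^B and summing P(type AB): 1/4·1/2 + 1/2·1/2 + 1/4·1/2 = 1/2.
Similarly for Rh via the mother's Rh distribution: P(Rh+) = 3/4.
Independent loci: 1/2 × 3/4 = 3/8.

3/8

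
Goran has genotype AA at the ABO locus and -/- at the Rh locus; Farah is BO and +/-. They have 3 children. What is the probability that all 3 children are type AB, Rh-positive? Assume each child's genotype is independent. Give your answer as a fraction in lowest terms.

1/64

ABO cross AA × BO → 1/2 A, 1/2 AB.
Rh cross -/- × +/- → 1/2 Rh+, 1/2 Rh-; so P(type AB, Rh-positive) = 1/2 × 1/2 = 1/4 per child.
All 3 independent: (1/4)^3 = 1/64.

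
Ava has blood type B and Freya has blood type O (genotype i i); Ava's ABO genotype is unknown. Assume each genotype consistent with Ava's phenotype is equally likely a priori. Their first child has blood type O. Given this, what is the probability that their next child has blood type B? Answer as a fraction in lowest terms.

Possible genotypes: Ava ∈ {I^B I^B, I^B i}; Freya ∈ {i i}.
Weight each parental genotype pair by prior × P(type-O child):
  I^B i × i i: posterior weight 1; P(next child type B) = 1/2.
Weighted sum = 1/2.

1/2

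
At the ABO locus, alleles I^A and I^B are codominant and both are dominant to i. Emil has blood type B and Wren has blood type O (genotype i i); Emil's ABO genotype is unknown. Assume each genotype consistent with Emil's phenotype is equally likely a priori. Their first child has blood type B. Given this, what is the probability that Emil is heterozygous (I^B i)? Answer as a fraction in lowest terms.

Possible genotypes: Emil ∈ {I^B I^B, I^B i}; Wren ∈ {i i}.
Weight each parental genotype pair by prior × P(type-B child):
  I^B I^B × i i: posterior weight 2/3.
  I^B i × i i: posterior weight 1/3.
Sum the posterior weight over pairs where Emil is I^B i: 1/3.

1/3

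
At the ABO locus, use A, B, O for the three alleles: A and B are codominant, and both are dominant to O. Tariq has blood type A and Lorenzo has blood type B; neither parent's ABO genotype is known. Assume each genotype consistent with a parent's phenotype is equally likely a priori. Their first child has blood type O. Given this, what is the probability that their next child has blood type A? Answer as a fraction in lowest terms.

Possible genotypes: Tariq ∈ {AA, AO}; Lorenzo ∈ {BB, BO}.
Weight each parental genotype pair by prior × P(type-O child):
  AO × BO: posterior weight 1; P(next child type A) = 1/4.
Weighted sum = 1/4.

1/4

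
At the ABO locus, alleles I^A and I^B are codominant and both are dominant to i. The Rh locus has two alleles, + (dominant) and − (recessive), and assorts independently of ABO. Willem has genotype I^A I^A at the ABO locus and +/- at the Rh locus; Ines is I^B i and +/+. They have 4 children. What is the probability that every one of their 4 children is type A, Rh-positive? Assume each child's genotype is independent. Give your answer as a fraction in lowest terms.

1/16

ABO cross I^A I^A × I^B i → 1/2 A, 1/2 AB.
Rh cross +/- × +/+ → 1 Rh+; so P(type A, Rh-positive) = 1/2 × 1 = 1/2 per child.
All 4 independent: (1/2)^4 = 1/16.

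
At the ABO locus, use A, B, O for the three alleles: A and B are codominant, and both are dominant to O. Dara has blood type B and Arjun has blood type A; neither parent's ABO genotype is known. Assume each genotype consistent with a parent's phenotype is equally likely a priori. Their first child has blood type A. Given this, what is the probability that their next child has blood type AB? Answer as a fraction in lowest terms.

Possible genotypes: Dara ∈ {BB, BO}; Arjun ∈ {AA, AO}.
Weight each parental genotype pair by prior × P(type-A child):
  BO × AA: posterior weight 2/3; P(next child type AB) = 1/2.
  BO × AO: posterior weight 1/3; P(next child type AB) = 1/4.
Weighted sum = 5/12.

5/12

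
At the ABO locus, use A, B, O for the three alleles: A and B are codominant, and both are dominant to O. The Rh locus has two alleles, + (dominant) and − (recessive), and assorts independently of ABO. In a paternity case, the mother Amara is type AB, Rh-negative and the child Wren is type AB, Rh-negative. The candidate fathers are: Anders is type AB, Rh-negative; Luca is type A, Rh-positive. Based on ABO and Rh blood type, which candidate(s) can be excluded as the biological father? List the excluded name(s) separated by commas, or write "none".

none

A candidate is excluded only if no genotype consistent with his phenotype could produce a type AB, Rh-negative child with a type AB, Rh-negative mother.
Every candidate has at least one consistent genotype combination, so none can be excluded.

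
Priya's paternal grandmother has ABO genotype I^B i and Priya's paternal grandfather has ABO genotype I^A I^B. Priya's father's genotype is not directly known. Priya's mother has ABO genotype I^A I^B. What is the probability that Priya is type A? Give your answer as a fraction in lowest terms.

1/4

Priya's father's ABO genotype from I^B i × I^A I^B: 1/4 I^A I^B, 1/4 I^A i, 1/4 I^B I^B, 1/4 I^B i.
Crossing each possibility with the mother I^A I^B and summing P(type A): 1/4·1/4 + 1/4·1/2 + 1/4·0 + 1/4·1/4 = 1/4.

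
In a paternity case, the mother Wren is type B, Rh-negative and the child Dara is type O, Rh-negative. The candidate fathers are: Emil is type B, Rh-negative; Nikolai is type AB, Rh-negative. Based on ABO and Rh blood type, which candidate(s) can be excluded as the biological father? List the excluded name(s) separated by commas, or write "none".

A candidate is excluded only if no genotype consistent with his phenotype could produce a type O, Rh-negative child with a type B, Rh-negative mother.
Nikolai (type AB, Rh-): no genotype consistent with that phenotype can produce a type-O Rh- child with a type-B mother.

Nikolai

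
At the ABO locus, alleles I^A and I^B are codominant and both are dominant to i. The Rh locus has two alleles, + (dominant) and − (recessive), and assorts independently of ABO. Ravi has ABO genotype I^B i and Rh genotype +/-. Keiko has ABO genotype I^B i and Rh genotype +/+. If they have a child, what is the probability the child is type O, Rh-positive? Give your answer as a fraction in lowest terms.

1/4

ABO cross I^B i × I^B i → offspring phenotypes: 1/4 O, 3/4 B.
Rh cross +/- × +/+ → 1 Rh+.
Independent loci: P(type O, Rh-positive) = 1/4 × 1 = 1/4.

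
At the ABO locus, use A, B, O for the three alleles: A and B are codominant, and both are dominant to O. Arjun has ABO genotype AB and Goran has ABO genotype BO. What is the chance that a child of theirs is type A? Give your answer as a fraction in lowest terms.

ABO cross AB × BO → offspring phenotypes: 1/4 A, 1/2 B, 1/4 AB.
So P(type A) = 1/4.

1/4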